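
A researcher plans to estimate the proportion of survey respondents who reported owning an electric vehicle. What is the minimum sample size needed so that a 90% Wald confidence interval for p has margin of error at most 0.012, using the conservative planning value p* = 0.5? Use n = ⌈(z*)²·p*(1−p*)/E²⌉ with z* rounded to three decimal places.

n = 4698

For 90% confidence, z* = 1.645.
p*(1−p*) = 0.2500.
(z*)²·p*(1−p*)/E² = 2.706025·0.2500/0.000144 = 4697.960.
Rounding up, n = 4698.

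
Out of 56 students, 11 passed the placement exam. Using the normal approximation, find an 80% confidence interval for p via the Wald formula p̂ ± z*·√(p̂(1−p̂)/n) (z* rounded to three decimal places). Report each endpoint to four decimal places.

(0.1284, 0.2645)

Sample proportion p̂ = 11/56 = 0.19643.
SE(p̂) = √(0.19643·0.80357/56) = 0.053091.
The 80% critical value is z* = 1.282.
Margin = 1.282·0.053091 = 0.06806.
Interval: 0.19643 ± 0.06806 → (0.1284, 0.2645).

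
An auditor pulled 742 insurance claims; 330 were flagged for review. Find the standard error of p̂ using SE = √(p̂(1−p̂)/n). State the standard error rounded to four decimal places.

SE = 0.0182

p̂ = 330/742 = 0.44474.
p̂(1−p̂) = 0.44474·0.55526 = 0.246946.
SE = √(0.246946/742) = 0.0182.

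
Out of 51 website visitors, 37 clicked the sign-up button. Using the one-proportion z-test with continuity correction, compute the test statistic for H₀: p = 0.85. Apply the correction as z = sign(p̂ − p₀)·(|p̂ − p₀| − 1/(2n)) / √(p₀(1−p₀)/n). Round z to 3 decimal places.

The sample proportion is 37/51 = 0.72549. p̂ − p₀ = -0.124510.
1/(2n) = 0.009804.
Corrected numerator: |-0.124510| − 0.009804 = 0.114706.
Null standard error: √(0.85·0.15/51) = √0.002500000 = 0.050000.
z = (−)0.114706/0.050000 = -2.294.

z = -2.294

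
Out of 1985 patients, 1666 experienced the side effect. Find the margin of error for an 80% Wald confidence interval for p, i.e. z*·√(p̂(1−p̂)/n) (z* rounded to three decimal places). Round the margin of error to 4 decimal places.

ME = 0.0106

Sample proportion p̂ = 1666/1985 = 0.83929.
SE(p̂) = √(0.83929·0.16071/1985) = 0.008243.
For 80% confidence, z* = 1.282.
Margin of error = z*·SE = 1.282 × 0.008243 = 0.0106.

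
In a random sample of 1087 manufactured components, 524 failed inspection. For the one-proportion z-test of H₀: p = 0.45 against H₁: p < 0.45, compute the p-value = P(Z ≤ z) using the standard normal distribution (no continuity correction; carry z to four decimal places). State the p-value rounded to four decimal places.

p-value = 0.9832

p̂ = 524/1087 = 0.48206.
Under H₀, SE = √(p₀(1−p₀)/n) = √(0.45·0.55/1087) = √0.000227691 = 0.015089.
Test statistic (full precision, shown to 4 dp): z = (524/1087 − 0.45)/SE₀ ≈ 2.1247.
From the standard normal, P(Z ≤ z) = 0.9832.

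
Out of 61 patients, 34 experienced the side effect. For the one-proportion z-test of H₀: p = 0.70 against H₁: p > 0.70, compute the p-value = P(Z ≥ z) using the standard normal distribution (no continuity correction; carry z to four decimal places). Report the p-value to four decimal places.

p̂ = 34/61 = 0.55738.
Null standard error: √(0.70·0.30/61) = √0.003442623 = 0.058674.
Test statistic (full precision, shown to 4 dp): z = (34/61 − 0.70)/SE₀ ≈ -2.4308.
p-value = P(Z ≥ z) with z = -2.4308 → 0.9925.

p-value = 0.9925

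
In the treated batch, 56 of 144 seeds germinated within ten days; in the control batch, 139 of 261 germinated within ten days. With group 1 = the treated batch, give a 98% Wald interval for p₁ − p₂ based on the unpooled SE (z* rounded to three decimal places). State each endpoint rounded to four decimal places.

p̂₁ = 0.38889, p̂₂ = 0.53257, so the observed difference is -0.14368.
SE = √(0.001650377 + 0.000953791) = √0.002604168 = 0.051031.
z* = 2.326 at the 98% level. Margin of error = 0.11870.
CI: -0.14368 ± 0.11870 = (-0.2624, -0.0250).

(-0.2624, -0.0250)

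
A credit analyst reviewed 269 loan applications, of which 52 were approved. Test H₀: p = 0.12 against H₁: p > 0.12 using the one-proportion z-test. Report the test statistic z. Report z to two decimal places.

z = 3.70

With x = 52 successes in n = 269, p̂ = 0.19331.
Null standard error: √(0.12·0.88/269) = √0.000392565 = 0.019813.
z = (0.19331 − 0.12)/0.019813 = 0.07331/0.019813 = 3.70.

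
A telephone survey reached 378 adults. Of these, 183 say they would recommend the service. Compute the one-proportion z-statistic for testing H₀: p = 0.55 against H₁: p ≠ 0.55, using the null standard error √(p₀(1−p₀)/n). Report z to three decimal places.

z = -2.574

With x = 183 successes in n = 378, p̂ = 0.48413.
Under H₀, SE = √(p₀(1−p₀)/n) = √(0.55·0.45/378) = √0.000654762 = 0.025588.
z = (0.48413 − 0.55)/0.025588 = -0.06587/0.025588 = -2.574.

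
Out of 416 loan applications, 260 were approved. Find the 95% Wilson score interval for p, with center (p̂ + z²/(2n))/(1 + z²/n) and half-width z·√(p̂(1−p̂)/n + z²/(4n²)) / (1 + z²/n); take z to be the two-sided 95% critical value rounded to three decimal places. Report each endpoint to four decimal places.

Here p̂ = 260/416 = 0.62500 and z = 1.960 (z² = 3.841600).
1 + z²/n = 1.009235.
Center = (0.62500 + 0.004617)/1.009235 = 0.62386.
Radicand: p̂(1−p̂)/n + z²/(4n²) = 0.000563401 + 0.000005550 = 0.000568951.
Half-width = 1.960·√0.000568951/1.009235 = 0.04632.
CI: 0.62386 ± 0.04632 = (0.5775, 0.6702).

(0.5775, 0.6702)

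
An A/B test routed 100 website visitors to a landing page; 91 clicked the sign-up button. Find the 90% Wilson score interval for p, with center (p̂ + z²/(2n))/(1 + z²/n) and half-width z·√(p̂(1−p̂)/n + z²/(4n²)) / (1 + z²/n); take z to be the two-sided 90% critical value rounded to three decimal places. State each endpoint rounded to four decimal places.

(0.8515, 0.9469)

Here p̂ = 91/100 = 0.91000 and z = 1.645 (z² = 2.706025).
1 + z²/n = 1.027060.
Adjusted center: (0.91000 + z²/(2n))/1.027060 = 0.89920.
Radicand: p̂(1−p̂)/n + z²/(4n²) = 0.000819000 + 0.000067651 = 0.000886651.
Half-width = 1.645·√0.000886651/1.027060 = 0.04769.
CI: 0.89920 ± 0.04769 = (0.8515, 0.9469).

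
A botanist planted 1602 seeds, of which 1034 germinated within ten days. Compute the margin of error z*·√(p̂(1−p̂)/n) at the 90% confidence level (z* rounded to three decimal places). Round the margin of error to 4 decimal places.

The sample proportion is 1034/1602 = 0.64544.
SE = √(p̂(1−p̂)/n) = √(0.228846/1602) = 0.011952.
The 90% critical value is z* = 1.645.
ME = 1.645·0.011952 = 0.0197.

ME = 0.0197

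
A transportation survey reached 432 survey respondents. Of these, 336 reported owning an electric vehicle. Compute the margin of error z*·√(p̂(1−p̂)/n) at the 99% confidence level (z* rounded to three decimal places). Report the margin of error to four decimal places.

p̂ = 336/432 = 0.77778.
SE = √(p̂(1−p̂)/n) = √(0.172840/432) = 0.020002.
z* = 2.576 at the 99% level.
ME = 2.576·0.020002 = 0.0515.

ME = 0.0515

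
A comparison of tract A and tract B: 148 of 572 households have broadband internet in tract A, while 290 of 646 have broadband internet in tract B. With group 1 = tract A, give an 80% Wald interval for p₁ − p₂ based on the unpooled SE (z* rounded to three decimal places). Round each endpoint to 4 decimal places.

p̂₁ = 0.25874, p̂₂ = 0.44892, so the observed difference is -0.19018.
Unpooled SE = √(p̂₁(1−p̂₁)/n₁ + p̂₂(1−p̂₂)/n₂) = √(0.000335305 + 0.000382957) = 0.026800.
For 80% confidence, z* = 1.282. Margin of error = 0.03436.
So the interval runs from -0.2245 to -0.1558.

(-0.2245, -0.1558)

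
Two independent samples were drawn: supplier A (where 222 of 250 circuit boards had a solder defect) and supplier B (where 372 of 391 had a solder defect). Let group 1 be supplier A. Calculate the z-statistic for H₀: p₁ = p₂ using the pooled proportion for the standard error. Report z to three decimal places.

z = -3.004

p̂₁ = 222/250 = 0.88800, p̂₂ = 372/391 = 0.95141.
Pooling: p̂ = 594/641 = 0.92668.
Pooled SE = √[0.0679467·0.00655754] ≈ 0.021108.
z = (p̂₁ − p̂₂)/SE = (0.88800 − 0.95141)/0.021108 = -0.06341/0.021108 = -3.004.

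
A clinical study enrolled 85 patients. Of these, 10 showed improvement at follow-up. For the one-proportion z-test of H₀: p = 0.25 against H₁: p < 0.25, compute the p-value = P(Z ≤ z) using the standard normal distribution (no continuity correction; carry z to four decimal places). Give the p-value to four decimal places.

p-value = 0.0024

Sample proportion p̂ = 10/85 = 0.11765.
SE₀ = √(0.25·0.75/85) = 0.046967.
Test statistic (full precision, shown to 4 dp): z = (10/85 − 0.25)/SE₀ ≈ -2.8180.
From the standard normal, P(Z ≤ z) = 0.0024.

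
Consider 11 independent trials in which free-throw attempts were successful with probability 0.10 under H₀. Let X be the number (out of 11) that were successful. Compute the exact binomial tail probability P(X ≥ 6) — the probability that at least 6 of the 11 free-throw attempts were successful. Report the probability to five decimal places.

P = 0.00030

X is binomial with n = 11 and p = 0.10.
P(X ≥ 6) = Σ_{j=6}^{11} C(11,j)·0.10^j·0.90^{11−j}.
= 0.000273 + 0.000022 + 0.000001 + 0.000000 + 0.000000 + 0.000000 = 0.00030.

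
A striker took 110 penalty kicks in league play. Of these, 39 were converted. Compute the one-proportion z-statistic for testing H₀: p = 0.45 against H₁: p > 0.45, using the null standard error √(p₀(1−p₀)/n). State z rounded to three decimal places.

z = -2.012

Sample proportion p̂ = 39/110 = 0.35455.
Under H₀, SE = √(p₀(1−p₀)/n) = √(0.45·0.55/110) = √0.002250000 = 0.047434.
z = (p̂ − p₀)/SE = (0.35455 − 0.45)/0.047434 = -2.012.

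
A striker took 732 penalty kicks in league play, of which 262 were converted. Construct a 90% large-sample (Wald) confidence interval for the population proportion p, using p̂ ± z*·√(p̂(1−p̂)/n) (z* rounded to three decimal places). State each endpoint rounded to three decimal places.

Sample proportion p̂ = 262/732 = 0.35792.
Standard error of p̂: √(0.229814/732) = √0.000313954 = 0.017719.
z* = 1.645 at the 90% level.
Margin = 1.645·0.017719 = 0.02915.
CI: 0.35792 ± 0.02915 = (0.329, 0.387).

(0.329, 0.387)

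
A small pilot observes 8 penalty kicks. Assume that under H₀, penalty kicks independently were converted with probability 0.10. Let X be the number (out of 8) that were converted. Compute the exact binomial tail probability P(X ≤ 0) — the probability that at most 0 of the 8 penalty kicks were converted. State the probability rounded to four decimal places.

X ~ Binomial(n=8, p=0.10).
P(X ≤ 0) = C(8,0)·0.10^0·0.90^8.
= 0.430467 = 0.4305.

P = 0.4305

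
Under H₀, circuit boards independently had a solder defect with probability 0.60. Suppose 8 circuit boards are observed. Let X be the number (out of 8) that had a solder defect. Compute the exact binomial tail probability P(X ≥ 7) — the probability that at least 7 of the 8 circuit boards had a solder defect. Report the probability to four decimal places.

X ~ Binomial(n=8, p=0.60).
P(X ≥ 7) = C(8,7)·0.60^7·0.40^1 + C(8,8)·0.60^8·0.40^0.
= 0.089580 + 0.016796 = 0.1064.

P = 0.1064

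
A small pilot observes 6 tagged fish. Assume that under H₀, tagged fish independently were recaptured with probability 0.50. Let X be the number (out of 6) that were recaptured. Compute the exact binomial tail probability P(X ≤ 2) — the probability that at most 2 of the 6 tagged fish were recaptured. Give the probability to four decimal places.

X ~ Binomial(n=6, p=0.50).
P(X ≤ 2) = C(6,0)·0.50^0·0.50^6 + C(6,1)·0.50^1·0.50^5 + C(6,2)·0.50^2·0.50^4.
= 0.015625 + 0.093750 + 0.234375 = 0.3438.

P = 0.3438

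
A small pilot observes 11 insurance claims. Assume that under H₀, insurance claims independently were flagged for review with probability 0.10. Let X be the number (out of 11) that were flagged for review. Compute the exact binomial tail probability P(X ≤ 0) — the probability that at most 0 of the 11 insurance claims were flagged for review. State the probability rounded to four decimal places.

X ~ Binomial(n=11, p=0.10).
P(X ≤ 0) = C(11,0)·0.10^0·0.90^11.
= 0.313811 = 0.3138.

P = 0.3138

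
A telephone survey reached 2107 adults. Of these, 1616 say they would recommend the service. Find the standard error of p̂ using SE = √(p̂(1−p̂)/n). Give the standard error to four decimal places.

SE = 0.0092

The sample proportion is 1616/2107 = 0.76697.
p̂(1−p̂) = 0.178727.
SE = √(0.178727/2107) = 0.0092.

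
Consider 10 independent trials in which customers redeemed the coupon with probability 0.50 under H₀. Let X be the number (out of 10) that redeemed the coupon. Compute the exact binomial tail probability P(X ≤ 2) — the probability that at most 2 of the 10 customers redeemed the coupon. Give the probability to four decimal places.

P = 0.0547

X is binomial with n = 10 and p = 0.50.
P(X ≤ 2) = C(10,0)·0.50^0·0.50^10 + C(10,1)·0.50^1·0.50^9 + C(10,2)·0.50^2·0.50^8.
= 0.000977 + 0.009766 + 0.043945 = 0.0547.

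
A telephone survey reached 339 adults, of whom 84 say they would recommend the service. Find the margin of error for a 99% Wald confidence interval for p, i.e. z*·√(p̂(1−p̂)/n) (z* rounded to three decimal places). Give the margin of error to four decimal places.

ME = 0.0604

Sample proportion p̂ = 84/339 = 0.24779.
SE = √(p̂(1−p̂)/n) = √(0.186389/339) = 0.023448.
For 99% confidence, z* = 2.576.
So ME = 0.0604.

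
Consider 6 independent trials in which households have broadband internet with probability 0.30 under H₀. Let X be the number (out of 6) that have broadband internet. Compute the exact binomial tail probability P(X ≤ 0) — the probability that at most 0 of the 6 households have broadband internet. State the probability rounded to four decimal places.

X ~ Binomial(n=6, p=0.30).
P(X ≤ 0) = C(6,0)·0.30^0·0.70^6.
= 0.117649 = 0.1176.

P = 0.1176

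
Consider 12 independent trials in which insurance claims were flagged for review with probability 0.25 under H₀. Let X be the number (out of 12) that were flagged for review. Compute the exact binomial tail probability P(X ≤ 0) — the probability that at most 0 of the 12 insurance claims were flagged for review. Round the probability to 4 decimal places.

P = 0.0317

X ~ Binomial(n=12, p=0.25).
P(X ≤ 0) = C(12,0)·0.25^0·0.75^12.
= 0.031676 = 0.0317.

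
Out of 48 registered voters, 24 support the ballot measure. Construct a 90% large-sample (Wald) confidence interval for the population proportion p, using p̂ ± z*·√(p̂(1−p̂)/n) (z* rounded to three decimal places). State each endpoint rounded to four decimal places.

Sample proportion p̂ = 24/48 = 0.50000.
SE(p̂) = √(0.50000·0.50000/48) = 0.072169.
The 90% critical value is z* = 1.645.
Margin = 1.645·0.072169 = 0.11872.
So the interval runs from 0.3813 to 0.6187.

(0.3813, 0.6187)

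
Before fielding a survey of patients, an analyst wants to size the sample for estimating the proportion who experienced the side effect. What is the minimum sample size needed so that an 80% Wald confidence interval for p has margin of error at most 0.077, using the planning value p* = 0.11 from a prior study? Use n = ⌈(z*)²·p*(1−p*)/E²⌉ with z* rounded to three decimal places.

z* = 1.282 at the 80% level.
p*(1−p*) = 0.11·0.89 = 0.0979.
Required n before rounding: 1.643524 × 0.0979 / 0.077² = 27.138.
Rounding up, n = 28.

n = 28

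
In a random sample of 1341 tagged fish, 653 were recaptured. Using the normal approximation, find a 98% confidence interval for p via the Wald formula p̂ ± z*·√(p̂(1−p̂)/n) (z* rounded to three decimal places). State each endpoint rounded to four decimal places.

The sample proportion is 653/1341 = 0.48695.
SE = √(p̂(1−p̂)/n) = √(0.249830/1341) = 0.013649.
The 98% critical value is z* = 2.326.
Margin = 2.326·0.013649 = 0.03175.
So the interval runs from 0.4552 to 0.5187.

(0.4552, 0.5187)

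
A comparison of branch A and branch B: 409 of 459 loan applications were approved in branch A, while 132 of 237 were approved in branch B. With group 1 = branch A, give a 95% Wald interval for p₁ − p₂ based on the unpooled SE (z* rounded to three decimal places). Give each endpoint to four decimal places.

p̂₁ = 409/459 = 0.89107, p̂₂ = 132/237 = 0.55696; p̂₁ − p̂₂ = 0.33411.
SE = √(0.000211473 + 0.001041162) = √0.001252635 = 0.035393.
z* = 1.960 at the 95% level. Margin of error = 0.06937.
So the interval runs from 0.2647 to 0.4035.

(0.2647, 0.4035)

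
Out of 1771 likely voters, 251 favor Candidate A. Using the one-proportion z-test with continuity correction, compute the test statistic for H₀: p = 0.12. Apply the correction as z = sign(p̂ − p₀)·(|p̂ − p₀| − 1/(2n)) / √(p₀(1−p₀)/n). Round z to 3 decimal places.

The sample proportion is 251/1771 = 0.14173. p̂ − p₀ = 0.021728.
1/(2n) = 0.000282.
Corrected numerator: |0.021728| − 0.000282 = 0.021446.
Null standard error: √(0.12·0.88/1771) = √0.000059627 = 0.007722.
z = (+)0.021446/0.007722 = 2.777.

z = 2.777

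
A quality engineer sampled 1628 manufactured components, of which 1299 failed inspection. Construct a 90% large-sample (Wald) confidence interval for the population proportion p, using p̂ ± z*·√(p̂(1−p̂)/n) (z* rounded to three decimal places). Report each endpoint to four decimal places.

(0.7815, 0.8143)

Sample proportion p̂ = 1299/1628 = 0.79791.
Standard error of p̂: √(0.161249/1628) = √0.000099047 = 0.009952.
The 90% critical value is z* = 1.645.
Margin of error: 1.645 × 0.009952 = 0.01637.
Interval: 0.79791 ± 0.01637 → (0.7815, 0.8143).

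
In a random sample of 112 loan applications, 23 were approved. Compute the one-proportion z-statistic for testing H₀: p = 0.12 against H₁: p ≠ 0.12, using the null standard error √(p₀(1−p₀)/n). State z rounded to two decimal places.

With x = 23 successes in n = 112, p̂ = 0.20536.
Null standard error: √(0.12·0.88/112) = √0.000942857 = 0.030706.
z = (0.20536 − 0.12)/0.030706 = 0.08536/0.030706 = 2.78.

z = 2.78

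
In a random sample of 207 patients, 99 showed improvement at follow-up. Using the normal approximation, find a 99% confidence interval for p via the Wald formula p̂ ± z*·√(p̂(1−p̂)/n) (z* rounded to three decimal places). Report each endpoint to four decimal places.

(0.3888, 0.5677)

With x = 99 successes in n = 207, p̂ = 0.47826.
Standard error of p̂: √(0.249527/207) = √0.001205446 = 0.034720.
The 99% critical value is z* = 2.576.
Margin of error: 2.576 × 0.034720 = 0.08944.
So the interval runs from 0.3888 to 0.5677.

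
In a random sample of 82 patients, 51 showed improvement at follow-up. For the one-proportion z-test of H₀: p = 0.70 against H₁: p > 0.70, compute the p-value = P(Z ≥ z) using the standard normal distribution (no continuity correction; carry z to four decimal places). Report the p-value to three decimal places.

p-value = 0.938

The sample proportion is 51/82 = 0.62195.
Null standard error: √(0.70·0.30/82) = √0.002560976 = 0.050606.
z = (p̂ − p₀)/SE = (51/82 − 0.70)/0.050606 ≈ -1.5423.
From the standard normal, P(Z ≥ z) = 0.938.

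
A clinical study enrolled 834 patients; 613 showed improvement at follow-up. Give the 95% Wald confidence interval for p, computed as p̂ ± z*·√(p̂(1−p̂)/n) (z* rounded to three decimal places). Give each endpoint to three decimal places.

(0.705, 0.765)

With x = 613 successes in n = 834, p̂ = 0.73501.
SE(p̂) = √(0.73501·0.26499/834) = 0.015282.
z* = 1.960 at the 95% level.
Margin = 1.960·0.015282 = 0.02995.
Interval: 0.73501 ± 0.02995 → (0.705, 0.765).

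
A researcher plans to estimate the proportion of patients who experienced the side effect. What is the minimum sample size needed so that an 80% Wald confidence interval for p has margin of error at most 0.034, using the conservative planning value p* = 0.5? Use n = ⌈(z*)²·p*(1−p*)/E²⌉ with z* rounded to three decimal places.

For 80% confidence, z* = 1.282.
p*(1−p*) = 0.2500.
(z*)²·p*(1−p*)/E² = 1.643524·0.2500/0.001156 = 355.433.
⌈355.433⌉ = 356.

n = 356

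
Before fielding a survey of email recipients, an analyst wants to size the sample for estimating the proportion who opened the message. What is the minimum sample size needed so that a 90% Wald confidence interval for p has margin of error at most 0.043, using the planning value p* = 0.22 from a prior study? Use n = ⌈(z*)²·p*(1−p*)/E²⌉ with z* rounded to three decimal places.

n = 252

z* = 1.645 at the 90% level.
p*(1−p*) = 0.22·0.78 = 0.1716.
Required n before rounding: 2.706025 × 0.1716 / 0.043² = 251.138.
Rounding up, n = 252.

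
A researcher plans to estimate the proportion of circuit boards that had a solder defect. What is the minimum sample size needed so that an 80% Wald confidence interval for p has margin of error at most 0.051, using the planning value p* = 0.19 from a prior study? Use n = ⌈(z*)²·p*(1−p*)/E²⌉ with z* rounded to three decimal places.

n = 98

For 80% confidence, z* = 1.282.
p*(1−p*) = 0.19·0.81 = 0.1539.
Required n before rounding: 1.643524 × 0.1539 / 0.051² = 97.247.
⌈97.247⌉ = 98.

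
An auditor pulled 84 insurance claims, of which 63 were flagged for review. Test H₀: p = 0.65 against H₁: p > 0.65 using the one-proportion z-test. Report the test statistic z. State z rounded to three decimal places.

p̂ = 63/84 = 0.75000.
Under H₀, SE = √(p₀(1−p₀)/n) = √(0.65·0.35/84) = √0.002708333 = 0.052042.
Test statistic: z = 0.10000/0.052042 = 1.922.

z = 1.922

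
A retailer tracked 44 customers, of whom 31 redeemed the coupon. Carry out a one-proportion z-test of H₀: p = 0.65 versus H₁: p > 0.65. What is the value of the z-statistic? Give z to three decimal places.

With x = 31 successes in n = 44, p̂ = 0.70455.
Null standard error: √(0.65·0.35/44) = √0.005170455 = 0.071906.
z = (p̂ − p₀)/SE = (0.70455 − 0.65)/0.071906 = 0.759.

z = 0.759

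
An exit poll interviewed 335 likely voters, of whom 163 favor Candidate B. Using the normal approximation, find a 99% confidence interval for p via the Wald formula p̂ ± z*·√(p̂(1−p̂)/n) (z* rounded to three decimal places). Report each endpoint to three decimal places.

(0.416, 0.557)

The sample proportion is 163/335 = 0.48657.
SE = √(p̂(1−p̂)/n) = √(0.249820/335) = 0.027308.
For 99% confidence, z* = 2.576.
Margin = 2.576·0.027308 = 0.07035.
So the interval runs from 0.416 to 0.557.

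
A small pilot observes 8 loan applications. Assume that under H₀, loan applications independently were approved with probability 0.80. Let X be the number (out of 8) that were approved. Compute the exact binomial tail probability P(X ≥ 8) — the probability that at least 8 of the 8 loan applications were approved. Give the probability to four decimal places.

P = 0.1678

X ~ Binomial(n=8, p=0.80).
P(X ≥ 8) = C(8,8)·0.80^8·0.20^0.
= 0.167772 = 0.1678.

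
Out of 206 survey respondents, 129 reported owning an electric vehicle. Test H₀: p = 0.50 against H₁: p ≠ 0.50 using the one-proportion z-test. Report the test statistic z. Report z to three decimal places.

p̂ = 129/206 = 0.62621.
Under H₀, SE = √(p₀(1−p₀)/n) = √(0.50·0.50/206) = √0.001213592 = 0.034837.
Test statistic: z = 0.12621/0.034837 = 3.623.

z = 3.623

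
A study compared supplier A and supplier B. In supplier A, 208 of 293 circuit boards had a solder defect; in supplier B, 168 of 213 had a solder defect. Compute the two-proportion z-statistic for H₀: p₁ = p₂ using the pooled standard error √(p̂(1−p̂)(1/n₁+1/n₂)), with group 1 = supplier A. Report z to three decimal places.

z = -2.004

Sample proportions: p̂₁ = 208/293 = 0.70990 and p̂₂ = 168/213 = 0.78873.
Pooled p̂ = (208+168)/(293+213) = 376/506 = 0.74308.
Pooled SE = √[0.1909107·0.00810780] ≈ 0.039343.
z = -0.07883/0.039343 = -2.004.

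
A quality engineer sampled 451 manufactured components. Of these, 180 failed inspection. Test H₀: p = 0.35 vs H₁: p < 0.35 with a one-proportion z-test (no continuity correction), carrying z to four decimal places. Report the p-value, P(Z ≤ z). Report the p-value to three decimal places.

p-value = 0.986

Sample proportion p̂ = 180/451 = 0.39911.
Under H₀, SE = √(p₀(1−p₀)/n) = √(0.35·0.65/451) = √0.000504435 = 0.022460.
z = (p̂ − p₀)/SE = (180/451 − 0.35)/0.022460 ≈ 2.1867.
p-value = P(Z ≤ z) with z = 2.1867 → 0.986.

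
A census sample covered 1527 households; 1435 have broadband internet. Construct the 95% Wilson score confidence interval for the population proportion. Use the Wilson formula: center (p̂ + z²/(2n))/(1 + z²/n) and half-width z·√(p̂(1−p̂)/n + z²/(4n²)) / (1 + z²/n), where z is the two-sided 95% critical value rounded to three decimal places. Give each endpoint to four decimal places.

(0.9267, 0.9506)

p̂ = 1435/1527 = 0.93975; z = 1.960, so z² = 3.841600.
Denominator 1 + z²/n = 1 + 3.841600/1527 = 1.002516.
Adjusted center: (0.93975 + z²/(2n))/1.002516 = 0.93865.
Radicand: p̂(1−p̂)/n + z²/(4n²) = 0.000037079 + 0.000000412 = 0.000037491.
Half-width = z·√(radicand)/denom = 1.960·0.006123/1.002516 = 0.01197.
Interval: 0.93865 ± 0.01197 → (0.9267, 0.9506).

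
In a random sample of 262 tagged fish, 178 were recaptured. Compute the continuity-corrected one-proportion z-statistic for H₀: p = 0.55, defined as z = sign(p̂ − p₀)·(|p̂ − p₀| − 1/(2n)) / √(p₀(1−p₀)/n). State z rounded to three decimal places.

The sample proportion is 178/262 = 0.67939. p̂ − p₀ = 0.129389.
Continuity correction 1/(2n) = 1/524 = 0.001908.
Corrected numerator: |0.129389| − 0.001908 = 0.127481.
Under H₀, SE = √(p₀(1−p₀)/n) = √(0.55·0.45/262) = √0.000944656 = 0.030735.
z = +0.127481/0.030735 = 4.148.

z = 4.148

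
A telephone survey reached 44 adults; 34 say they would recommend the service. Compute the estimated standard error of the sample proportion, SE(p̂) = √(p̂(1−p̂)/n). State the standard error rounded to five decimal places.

SE = 0.06318

p̂ = 34/44 = 0.77273.
p̂(1−p̂) = 0.77273·0.22727 = 0.175618.
SE = √(0.175618/44) = √0.003991318 = 0.06318.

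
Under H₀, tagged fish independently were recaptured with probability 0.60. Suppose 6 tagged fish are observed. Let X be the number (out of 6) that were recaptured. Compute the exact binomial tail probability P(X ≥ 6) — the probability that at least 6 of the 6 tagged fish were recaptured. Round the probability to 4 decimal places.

X ~ Binomial(n=6, p=0.60).
P(X ≥ 6) = C(6,6)·0.60^6·0.40^0.
= 0.046656 = 0.0467.

P = 0.0467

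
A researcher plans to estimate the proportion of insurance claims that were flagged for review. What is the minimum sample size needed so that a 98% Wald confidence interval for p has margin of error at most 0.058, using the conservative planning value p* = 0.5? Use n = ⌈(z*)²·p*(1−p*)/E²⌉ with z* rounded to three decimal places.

z* = 2.326 at the 98% level.
p*(1−p*) = 0.50·0.50 = 0.2500.
(z*)²·p*(1−p*)/E² = 5.410276·0.2500/0.003364 = 402.072.
Rounding up, n = 403.

n = 403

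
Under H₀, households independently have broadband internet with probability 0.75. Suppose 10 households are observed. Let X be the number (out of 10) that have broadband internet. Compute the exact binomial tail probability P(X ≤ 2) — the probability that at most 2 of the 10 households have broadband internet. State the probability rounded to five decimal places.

X is binomial with n = 10 and p = 0.75.
P(X ≤ 2) = C(10,0)·0.75^0·0.25^10 + C(10,1)·0.75^1·0.25^9 + C(10,2)·0.75^2·0.25^8.
= 0.000001 + 0.000029 + 0.000386 = 0.00042.

P = 0.00042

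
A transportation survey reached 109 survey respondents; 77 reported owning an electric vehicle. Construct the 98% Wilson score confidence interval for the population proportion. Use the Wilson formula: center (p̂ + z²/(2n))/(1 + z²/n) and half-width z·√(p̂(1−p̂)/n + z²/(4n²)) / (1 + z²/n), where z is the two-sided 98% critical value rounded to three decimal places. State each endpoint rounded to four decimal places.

Here p̂ = 77/109 = 0.70642 and z = 2.326 (z² = 5.410276).
1 + z²/n = 1.049636.
Adjusted center: (0.70642 + z²/(2n))/1.049636 = 0.69666.
Radicand: p̂(1−p̂)/n + z²/(4n²) = 0.001902660 + 0.000113843 = 0.002016503.
Half-width = 2.326·√0.002016503/1.049636 = 0.09951.
CI: 0.69666 ± 0.09951 = (0.5971, 0.7962).

(0.5971, 0.7962)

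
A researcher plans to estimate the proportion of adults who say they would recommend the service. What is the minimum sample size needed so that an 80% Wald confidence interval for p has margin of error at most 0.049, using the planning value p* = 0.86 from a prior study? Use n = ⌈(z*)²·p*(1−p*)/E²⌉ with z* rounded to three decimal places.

n = 83

The 80% critical value is z* = 1.282.
p*(1−p*) = 0.86·0.14 = 0.1204.
(z*)²·p*(1−p*)/E² = 1.643524·0.1204/0.002401 = 82.416.
⌈82.416⌉ = 83.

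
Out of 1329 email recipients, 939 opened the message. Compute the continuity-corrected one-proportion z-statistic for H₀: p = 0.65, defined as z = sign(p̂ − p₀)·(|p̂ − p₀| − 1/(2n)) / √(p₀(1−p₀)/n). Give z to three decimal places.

z = 4.293

Sample proportion p̂ = 939/1329 = 0.70655. p̂ − p₀ = 0.056546.
Continuity correction 1/(2n) = 1/2658 = 0.000376.
Corrected numerator: |0.056546| − 0.000376 = 0.056170.
Under H₀, SE = √(p₀(1−p₀)/n) = √(0.65·0.35/1329) = √0.000171181 = 0.013084.
z = +0.056170/0.013084 = 4.293.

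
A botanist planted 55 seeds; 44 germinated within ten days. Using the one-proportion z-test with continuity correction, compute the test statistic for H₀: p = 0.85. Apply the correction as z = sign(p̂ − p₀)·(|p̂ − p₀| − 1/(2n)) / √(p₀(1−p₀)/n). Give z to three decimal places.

The sample proportion is 44/55 = 0.80000. p̂ − p₀ = -0.050000.
Continuity correction 1/(2n) = 1/110 = 0.009091.
Corrected numerator: |-0.050000| − 0.009091 = 0.040909.
Under H₀, SE = √(p₀(1−p₀)/n) = √(0.85·0.15/55) = √0.002318182 = 0.048148.
z = (−)0.040909/0.048148 = -0.850.

z = -0.850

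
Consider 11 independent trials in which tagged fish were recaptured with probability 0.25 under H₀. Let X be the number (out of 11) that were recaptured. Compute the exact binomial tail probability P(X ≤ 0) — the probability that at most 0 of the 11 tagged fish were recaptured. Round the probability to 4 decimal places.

P = 0.0422

X ~ Binomial(n=11, p=0.25).
P(X ≤ 0) = C(11,0)·0.25^0·0.75^11.
= 0.042235 = 0.0422.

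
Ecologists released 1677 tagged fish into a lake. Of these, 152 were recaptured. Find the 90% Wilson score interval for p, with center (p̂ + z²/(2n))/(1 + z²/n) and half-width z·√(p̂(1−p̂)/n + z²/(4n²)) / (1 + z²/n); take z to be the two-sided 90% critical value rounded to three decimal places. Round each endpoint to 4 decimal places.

(0.0798, 0.1028)

p̂ = 152/1677 = 0.09064; z = 1.645, so z² = 2.706025.
1 + z²/n = 1.001614.
Adjusted center: (0.09064 + z²/(2n))/1.001614 = 0.09130.
Radicand: p̂(1−p̂)/n + z²/(4n²) = 0.000049149 + 0.000000241 = 0.000049390.
Half-width = z·√(radicand)/denom = 1.645·0.007028/1.001614 = 0.01154.
CI: 0.09130 ± 0.01154 = (0.0798, 0.1028).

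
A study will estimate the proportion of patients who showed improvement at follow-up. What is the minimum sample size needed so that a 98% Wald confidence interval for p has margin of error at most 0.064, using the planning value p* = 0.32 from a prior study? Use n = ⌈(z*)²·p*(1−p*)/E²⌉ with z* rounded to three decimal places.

The 98% critical value is z* = 2.326.
p*(1−p*) = 0.32·0.68 = 0.2176.
(z*)²·p*(1−p*)/E² = 5.410276·0.2176/0.004096 = 287.421.
⌈287.421⌉ = 288.

n = 288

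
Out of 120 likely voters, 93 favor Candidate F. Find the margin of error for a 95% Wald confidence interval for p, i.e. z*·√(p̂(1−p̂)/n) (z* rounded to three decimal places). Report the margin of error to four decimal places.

ME = 0.0747

p̂ = 93/120 = 0.77500.
SE = √(p̂(1−p̂)/n) = √(0.174375/120) = 0.038120.
z* = 1.960 at the 95% level.
Margin of error = z*·SE = 1.960 × 0.038120 = 0.0747.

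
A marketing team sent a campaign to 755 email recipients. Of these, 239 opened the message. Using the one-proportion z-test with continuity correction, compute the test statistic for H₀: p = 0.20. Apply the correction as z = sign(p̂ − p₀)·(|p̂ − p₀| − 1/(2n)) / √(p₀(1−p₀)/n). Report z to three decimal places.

z = 7.961

With x = 239 successes in n = 755, p̂ = 0.31656. p̂ − p₀ = 0.116556.
1/(2n) = 0.000662.
Corrected numerator: |0.116556| − 0.000662 = 0.115894.
Null standard error: √(0.20·0.80/755) = √0.000211921 = 0.014557.
z = +0.115894/0.014557 = 7.961.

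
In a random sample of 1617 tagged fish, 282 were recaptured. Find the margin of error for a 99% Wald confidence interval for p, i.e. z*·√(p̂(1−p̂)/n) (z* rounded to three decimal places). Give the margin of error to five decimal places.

ME = 0.02431

Sample proportion p̂ = 282/1617 = 0.17440.
SE(p̂) = √(0.17440·0.82560/1617) = 0.009436.
For 99% confidence, z* = 2.576.
So ME = 0.02431.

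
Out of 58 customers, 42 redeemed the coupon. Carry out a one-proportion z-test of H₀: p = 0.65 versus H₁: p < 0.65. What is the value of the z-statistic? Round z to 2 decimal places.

The sample proportion is 42/58 = 0.72414.
Under H₀, SE = √(p₀(1−p₀)/n) = √(0.65·0.35/58) = √0.003922414 = 0.062629.
z = (0.72414 − 0.65)/0.062629 = 0.07414/0.062629 = 1.18.

z = 1.18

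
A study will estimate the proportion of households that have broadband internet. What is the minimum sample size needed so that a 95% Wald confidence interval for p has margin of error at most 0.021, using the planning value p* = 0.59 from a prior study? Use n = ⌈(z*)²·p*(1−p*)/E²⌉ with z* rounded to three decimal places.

For 95% confidence, z* = 1.960.
p*(1−p*) = 0.2419.
Required n before rounding: 3.841600 × 0.2419 / 0.021² = 2107.218.
⌈2107.218⌉ = 2108.

n = 2108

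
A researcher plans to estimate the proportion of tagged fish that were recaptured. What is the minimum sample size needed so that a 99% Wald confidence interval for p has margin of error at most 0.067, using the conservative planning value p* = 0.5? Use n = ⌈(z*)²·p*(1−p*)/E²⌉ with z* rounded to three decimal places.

n = 370

The 99% critical value is z* = 2.576.
p*(1−p*) = 0.50·0.50 = 0.2500.
(z*)²·p*(1−p*)/E² = 6.635776·0.2500/0.004489 = 369.558.
Rounding up, n = 370.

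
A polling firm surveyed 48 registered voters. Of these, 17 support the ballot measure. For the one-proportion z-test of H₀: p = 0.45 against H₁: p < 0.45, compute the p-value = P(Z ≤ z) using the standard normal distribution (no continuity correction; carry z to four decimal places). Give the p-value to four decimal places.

The sample proportion is 17/48 = 0.35417.
Under H₀, SE = √(p₀(1−p₀)/n) = √(0.45·0.55/48) = √0.005156250 = 0.071807.
z = (p̂ − p₀)/SE = (17/48 − 0.45)/0.071807 ≈ -1.3346.
From the standard normal, P(Z ≤ z) = 0.0910.

p-value = 0.0910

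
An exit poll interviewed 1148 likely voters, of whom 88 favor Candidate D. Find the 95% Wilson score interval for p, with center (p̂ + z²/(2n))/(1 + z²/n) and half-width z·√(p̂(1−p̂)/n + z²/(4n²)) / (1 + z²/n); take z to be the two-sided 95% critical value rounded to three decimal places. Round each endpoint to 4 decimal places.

(0.0626, 0.0935)

p̂ = 88/1148 = 0.07666; z = 1.960, so z² = 3.841600.
Denominator 1 + z²/n = 1 + 3.841600/1148 = 1.003346.
Adjusted center: (0.07666 + z²/(2n))/1.003346 = 0.07807.
Radicand: p̂(1−p̂)/n + z²/(4n²) = 0.000061654 + 0.000000729 = 0.000062383.
Half-width = 1.960·√0.000062383/1.003346 = 0.01543.
Interval: 0.07807 ± 0.01543 → (0.0626, 0.0935).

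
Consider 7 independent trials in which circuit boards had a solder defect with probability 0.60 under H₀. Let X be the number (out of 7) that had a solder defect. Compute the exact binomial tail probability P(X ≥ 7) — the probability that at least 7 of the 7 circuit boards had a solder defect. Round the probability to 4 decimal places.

P = 0.0280

X is binomial with n = 7 and p = 0.60.
P(X ≥ 7) = C(7,7)·0.60^7·0.40^0.
= 0.027994 = 0.0280.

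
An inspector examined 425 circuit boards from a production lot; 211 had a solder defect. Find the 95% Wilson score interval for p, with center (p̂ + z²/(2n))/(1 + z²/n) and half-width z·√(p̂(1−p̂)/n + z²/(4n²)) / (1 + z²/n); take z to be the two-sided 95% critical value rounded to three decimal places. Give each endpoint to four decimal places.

Here p̂ = 211/425 = 0.49647 and z = 1.960 (z² = 3.841600).
Denominator 1 + z²/n = 1 + 3.841600/425 = 1.009039.
Adjusted center: (0.49647 + z²/(2n))/1.009039 = 0.49650.
Radicand: p̂(1−p̂)/n + z²/(4n²) = 0.000588206 + 0.000005317 = 0.000593523.
Half-width = 1.960·√0.000593523/1.009039 = 0.04732.
So the interval runs from 0.4492 to 0.5438.

(0.4492, 0.5438)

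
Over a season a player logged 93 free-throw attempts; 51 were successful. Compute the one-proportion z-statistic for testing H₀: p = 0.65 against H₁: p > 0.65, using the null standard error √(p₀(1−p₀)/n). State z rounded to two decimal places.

z = -2.05

With x = 51 successes in n = 93, p̂ = 0.54839.
Under H₀, SE = √(p₀(1−p₀)/n) = √(0.65·0.35/93) = √0.002446237 = 0.049459.
z = (0.54839 − 0.65)/0.049459 = -0.10161/0.049459 = -2.05.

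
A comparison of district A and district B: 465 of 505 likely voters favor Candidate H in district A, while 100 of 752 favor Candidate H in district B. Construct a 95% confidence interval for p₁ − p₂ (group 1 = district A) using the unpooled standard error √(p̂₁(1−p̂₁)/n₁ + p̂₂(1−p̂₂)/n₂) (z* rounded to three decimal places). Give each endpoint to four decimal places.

(0.7540, 0.8216)

p̂₁ = 465/505 = 0.92079, p̂₂ = 100/752 = 0.13298; p̂₁ − p̂₂ = 0.78781.
Unpooled SE = √(p̂₁(1−p̂₁)/n₁ + p̂₂(1−p̂₂)/n₂) = √(0.000144424 + 0.000153318) = 0.017255.
The 95% critical value is z* = 1.960. Margin of error = 0.03382.
So the interval runs from 0.7540 to 0.8216.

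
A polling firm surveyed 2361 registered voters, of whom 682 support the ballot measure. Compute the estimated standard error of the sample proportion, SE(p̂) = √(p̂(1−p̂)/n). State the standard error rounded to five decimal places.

p̂ = 682/2361 = 0.28886.
p̂(1−p̂) = 0.205420.
SE = √(0.205420/2361) = 0.00933.

SE = 0.00933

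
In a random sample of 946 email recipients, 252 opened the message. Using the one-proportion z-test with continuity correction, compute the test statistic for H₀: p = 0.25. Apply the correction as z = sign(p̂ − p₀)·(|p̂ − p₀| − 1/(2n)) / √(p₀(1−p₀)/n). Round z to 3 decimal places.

With x = 252 successes in n = 946, p̂ = 0.26638. p̂ − p₀ = 0.016385.
Continuity correction 1/(2n) = 1/1892 = 0.000529.
Corrected numerator: |0.016385| − 0.000529 = 0.015856.
Under H₀, SE = √(p₀(1−p₀)/n) = √(0.25·0.75/946) = √0.000198203 = 0.014078.
z = +0.015856/0.014078 = 1.126.

z = 1.126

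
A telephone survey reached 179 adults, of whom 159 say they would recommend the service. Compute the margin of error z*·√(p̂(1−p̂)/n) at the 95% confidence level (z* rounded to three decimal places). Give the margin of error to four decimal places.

The sample proportion is 159/179 = 0.88827.
SE(p̂) = √(0.88827·0.11173/179) = 0.023547.
For 95% confidence, z* = 1.960.
So ME = 0.0462.

ME = 0.0462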